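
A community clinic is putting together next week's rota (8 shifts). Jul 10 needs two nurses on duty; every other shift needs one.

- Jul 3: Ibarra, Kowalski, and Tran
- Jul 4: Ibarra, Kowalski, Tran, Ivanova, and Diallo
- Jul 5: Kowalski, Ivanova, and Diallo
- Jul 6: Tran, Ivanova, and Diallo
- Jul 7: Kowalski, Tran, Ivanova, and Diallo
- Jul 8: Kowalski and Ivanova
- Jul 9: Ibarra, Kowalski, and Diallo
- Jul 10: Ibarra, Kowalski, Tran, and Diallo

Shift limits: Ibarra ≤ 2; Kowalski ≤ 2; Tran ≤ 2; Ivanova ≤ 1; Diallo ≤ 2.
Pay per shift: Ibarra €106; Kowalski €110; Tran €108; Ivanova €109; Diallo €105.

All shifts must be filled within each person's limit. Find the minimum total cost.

Picking the cheapest available nurse for each shift independently would cost €951, but that ignores the shift limits.
An optimal schedule: Jul 3→Ibarra, Jul 4→Diallo, Jul 5→Kowalski, Jul 6→Tran, Jul 7→Ivanova, Jul 8→Kowalski, Jul 9→Ibarra, Jul 10→Tran+Diallo.
Total: 106 + 105 + 110 + 108 + 109 + 110 + 106 + 108 + 105 = €967.

€967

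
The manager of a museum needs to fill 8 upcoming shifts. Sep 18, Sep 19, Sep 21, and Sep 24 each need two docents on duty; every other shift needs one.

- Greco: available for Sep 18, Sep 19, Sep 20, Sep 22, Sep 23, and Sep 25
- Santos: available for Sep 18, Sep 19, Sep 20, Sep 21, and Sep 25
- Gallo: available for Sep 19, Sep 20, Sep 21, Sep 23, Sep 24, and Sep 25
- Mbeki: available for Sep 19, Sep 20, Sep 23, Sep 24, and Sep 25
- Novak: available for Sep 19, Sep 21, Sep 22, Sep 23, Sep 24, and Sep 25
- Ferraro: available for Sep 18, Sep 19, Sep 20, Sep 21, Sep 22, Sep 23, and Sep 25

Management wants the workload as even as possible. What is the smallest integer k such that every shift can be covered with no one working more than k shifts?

2

With 6 docents and 12 worker-slots to fill, someone must work at least ⌈12/6⌉ = 2 shifts, so k ≥ 2.
k = 2 works: Sep 18→Greco+Santos, Sep 19→Novak+Ferraro, Sep 20→Santos, Sep 21→Novak+Ferraro, Sep 22→Greco, Sep 23→Gallo, Sep 24→Gallo+Mbeki, Sep 25→Mbeki.
Loads: Greco 2, Santos 2, Gallo 2, Mbeki 2, Novak 2, Ferraro 2 — all ≤ 2.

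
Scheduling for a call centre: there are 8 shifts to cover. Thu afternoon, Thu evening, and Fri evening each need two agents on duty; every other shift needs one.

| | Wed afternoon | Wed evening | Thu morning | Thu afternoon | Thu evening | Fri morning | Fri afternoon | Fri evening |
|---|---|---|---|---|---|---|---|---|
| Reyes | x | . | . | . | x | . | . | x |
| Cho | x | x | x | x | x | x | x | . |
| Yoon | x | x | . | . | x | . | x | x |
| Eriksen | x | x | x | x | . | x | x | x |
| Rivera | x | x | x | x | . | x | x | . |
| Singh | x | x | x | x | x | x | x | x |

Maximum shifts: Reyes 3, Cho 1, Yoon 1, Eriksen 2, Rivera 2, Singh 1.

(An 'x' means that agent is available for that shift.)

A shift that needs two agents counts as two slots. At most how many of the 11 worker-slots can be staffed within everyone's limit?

10

Total capacity across all agents is 3+1+1+2+2+1 = 10, and 11 slots are needed, so at most 10 can be filled.
An assignment achieving 10: Wed afternoon→Reyes, Wed evening→Rivera, Thu morning→Cho, Thu afternoon→Eriksen+Rivera, Thu evening→Reyes+Yoon, Fri morning→Eriksen, Fri evening→Reyes+Singh.
Loads: Reyes 3/3, Cho 1/1, Yoon 1/1, Eriksen 2/2, Rivera 2/2, Singh 1/1.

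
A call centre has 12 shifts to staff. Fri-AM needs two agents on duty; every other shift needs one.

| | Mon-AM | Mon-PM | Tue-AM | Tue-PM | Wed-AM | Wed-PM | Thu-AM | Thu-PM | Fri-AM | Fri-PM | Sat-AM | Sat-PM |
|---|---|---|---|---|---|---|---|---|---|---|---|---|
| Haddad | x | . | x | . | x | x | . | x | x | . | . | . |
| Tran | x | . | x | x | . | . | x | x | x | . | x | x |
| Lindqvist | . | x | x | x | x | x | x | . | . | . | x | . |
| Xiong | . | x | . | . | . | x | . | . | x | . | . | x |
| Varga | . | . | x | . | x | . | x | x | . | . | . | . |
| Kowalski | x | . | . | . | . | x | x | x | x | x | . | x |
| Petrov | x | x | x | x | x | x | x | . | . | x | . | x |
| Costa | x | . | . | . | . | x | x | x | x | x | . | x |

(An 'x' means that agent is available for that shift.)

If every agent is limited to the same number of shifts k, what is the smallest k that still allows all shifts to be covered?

With 8 agents and 13 worker-slots to fill, someone must work at least ⌈13/8⌉ = 2 shifts, so k ≥ 2.
k = 2 works: Mon-AM→Haddad, Mon-PM→Lindqvist, Tue-AM→Lindqvist, Tue-PM→Tran, Wed-AM→Haddad, Wed-PM→Xiong, Thu-AM→Varga, Thu-PM→Varga, Fri-AM→Kowalski+Costa, Fri-PM→Kowalski, Sat-AM→Tran, Sat-PM→Xiong.
Loads: Haddad 2, Tran 2, Lindqvist 2, Xiong 2, Varga 2, Kowalski 2, Petrov 0, Costa 1 — all ≤ 2.

2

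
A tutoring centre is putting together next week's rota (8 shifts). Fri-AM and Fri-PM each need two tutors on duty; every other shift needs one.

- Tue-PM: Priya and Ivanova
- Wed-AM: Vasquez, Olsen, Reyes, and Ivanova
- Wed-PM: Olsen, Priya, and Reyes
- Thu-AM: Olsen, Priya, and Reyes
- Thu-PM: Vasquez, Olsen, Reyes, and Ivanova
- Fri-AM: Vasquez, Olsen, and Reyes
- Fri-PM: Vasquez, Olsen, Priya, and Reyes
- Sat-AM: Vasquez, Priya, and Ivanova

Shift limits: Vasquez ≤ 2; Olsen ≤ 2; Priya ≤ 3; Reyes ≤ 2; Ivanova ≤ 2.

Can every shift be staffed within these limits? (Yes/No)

Yes

One valid schedule: Tue-PM→Priya, Wed-AM→Ivanova, Wed-PM→Olsen, Thu-AM→Olsen, Thu-PM→Ivanova, Fri-AM→Vasquez+Reyes, Fri-PM→Priya+Reyes, Sat-AM→Vasquez.
Loads: Vasquez 2/2, Olsen 2/2, Priya 2/3, Reyes 2/2, Ivanova 2/2 — all within limits.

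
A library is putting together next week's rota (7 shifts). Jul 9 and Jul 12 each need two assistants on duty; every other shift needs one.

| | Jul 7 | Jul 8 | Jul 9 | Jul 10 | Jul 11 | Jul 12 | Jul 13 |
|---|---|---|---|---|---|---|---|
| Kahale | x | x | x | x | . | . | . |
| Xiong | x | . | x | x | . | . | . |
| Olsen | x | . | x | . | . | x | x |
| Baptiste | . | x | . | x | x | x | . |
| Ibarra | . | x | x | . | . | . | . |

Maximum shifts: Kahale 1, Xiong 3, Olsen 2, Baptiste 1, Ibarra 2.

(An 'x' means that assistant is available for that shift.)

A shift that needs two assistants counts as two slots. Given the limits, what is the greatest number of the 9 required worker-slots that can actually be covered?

Total capacity across all assistants is 1+3+2+1+2 = 9, and 9 slots are needed, so at most 9 can be filled.
Shifts {Jul 11, Jul 12} need 3 slots but only Olsen and Baptiste are available for them, supplying at most 2 — so at least 1 slot must go unfilled.
An assignment achieving 8: Jul 7→Kahale, Jul 8→Ibarra, Jul 9→Xiong+Ibarra, Jul 10→Xiong, Jul 11→Baptiste, Jul 12→Olsen, Jul 13→Olsen.
Loads: Kahale 1/1, Xiong 2/3, Olsen 2/2, Baptiste 1/1, Ibarra 2/2.

8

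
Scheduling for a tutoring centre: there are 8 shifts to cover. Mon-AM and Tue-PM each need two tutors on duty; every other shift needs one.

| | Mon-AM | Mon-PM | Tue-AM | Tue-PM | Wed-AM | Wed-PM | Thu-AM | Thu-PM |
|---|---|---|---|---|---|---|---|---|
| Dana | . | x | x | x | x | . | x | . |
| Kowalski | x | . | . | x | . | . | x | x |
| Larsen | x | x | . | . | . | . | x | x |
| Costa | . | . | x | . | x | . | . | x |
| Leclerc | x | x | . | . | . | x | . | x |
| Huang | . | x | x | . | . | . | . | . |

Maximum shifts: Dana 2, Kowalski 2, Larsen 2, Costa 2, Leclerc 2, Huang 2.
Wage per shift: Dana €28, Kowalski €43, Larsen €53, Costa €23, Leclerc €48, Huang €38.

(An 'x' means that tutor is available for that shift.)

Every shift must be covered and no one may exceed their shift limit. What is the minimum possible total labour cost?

€360

Tue-PM can only be covered by Dana and Kowalski, so that assignment is forced.
Wed-PM can only be covered by Leclerc, so that assignment is forced.
Picking the cheapest available tutor for each shift independently would cost €335, but that ignores the shift limits.
An optimal schedule: Mon-AM→Kowalski+Leclerc, Mon-PM→Huang, Tue-AM→Huang, Tue-PM→Dana+Kowalski, Wed-AM→Costa, Wed-PM→Leclerc, Thu-AM→Dana, Thu-PM→Costa.
Total: 43 + 48 + 38 + 38 + 28 + 43 + 23 + 48 + 28 + 23 = €360.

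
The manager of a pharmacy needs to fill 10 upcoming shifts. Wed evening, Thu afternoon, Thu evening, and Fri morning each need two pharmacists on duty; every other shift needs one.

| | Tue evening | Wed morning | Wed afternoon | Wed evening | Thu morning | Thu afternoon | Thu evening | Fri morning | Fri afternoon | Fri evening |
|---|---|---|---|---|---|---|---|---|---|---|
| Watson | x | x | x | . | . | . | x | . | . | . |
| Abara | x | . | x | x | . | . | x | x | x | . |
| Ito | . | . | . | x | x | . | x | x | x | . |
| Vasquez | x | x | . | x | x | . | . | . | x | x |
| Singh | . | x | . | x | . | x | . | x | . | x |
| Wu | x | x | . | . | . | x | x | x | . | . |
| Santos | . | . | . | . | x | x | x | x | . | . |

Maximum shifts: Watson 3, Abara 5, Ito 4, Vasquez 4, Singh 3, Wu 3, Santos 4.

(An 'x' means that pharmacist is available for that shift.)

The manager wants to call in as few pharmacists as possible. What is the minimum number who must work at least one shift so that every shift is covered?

4

14 slots to fill and no one can take more than 5, so at least ⌈14/5⌉ = 3 pharmacists are needed.
Any 3 pharmacists together have capacity at most 5+4+4 = 13 < 14 slots, so 3 can never suffice.
Watson, Abara, Singh, and Santos alone can cover everything: Tue evening→Watson, Wed morning→Watson, Wed afternoon→Watson, Wed evening→Abara+Singh, Thu morning→Santos, Thu afternoon→Singh+Santos, Thu evening→Abara+Santos, Fri morning→Abara+Santos, Fri afternoon→Abara, Fri evening→Singh.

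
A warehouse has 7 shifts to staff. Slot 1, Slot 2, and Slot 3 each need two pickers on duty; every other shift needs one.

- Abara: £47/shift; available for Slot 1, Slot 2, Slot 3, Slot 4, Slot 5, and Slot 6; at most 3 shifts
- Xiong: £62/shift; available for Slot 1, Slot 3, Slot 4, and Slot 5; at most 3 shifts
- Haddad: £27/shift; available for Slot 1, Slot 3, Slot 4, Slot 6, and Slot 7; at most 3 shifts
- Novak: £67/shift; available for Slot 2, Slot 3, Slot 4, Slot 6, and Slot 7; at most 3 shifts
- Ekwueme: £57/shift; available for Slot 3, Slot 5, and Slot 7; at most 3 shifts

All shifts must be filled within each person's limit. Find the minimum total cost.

Slot 2 can only be covered by Abara and Novak, so that assignment is forced.
Picking the cheapest available picker for each shift independently would cost £390, but that ignores the shift limits.
An optimal schedule: Slot 1→Haddad+Abara, Slot 2→Abara+Novak, Slot 3→Abara+Ekwueme, Slot 4→Haddad, Slot 5→Ekwueme, Slot 6→Haddad, Slot 7→Ekwueme.
Total: 27 + 47 + 47 + 67 + 47 + 57 + 27 + 57 + 27 + 57 = £460.

£460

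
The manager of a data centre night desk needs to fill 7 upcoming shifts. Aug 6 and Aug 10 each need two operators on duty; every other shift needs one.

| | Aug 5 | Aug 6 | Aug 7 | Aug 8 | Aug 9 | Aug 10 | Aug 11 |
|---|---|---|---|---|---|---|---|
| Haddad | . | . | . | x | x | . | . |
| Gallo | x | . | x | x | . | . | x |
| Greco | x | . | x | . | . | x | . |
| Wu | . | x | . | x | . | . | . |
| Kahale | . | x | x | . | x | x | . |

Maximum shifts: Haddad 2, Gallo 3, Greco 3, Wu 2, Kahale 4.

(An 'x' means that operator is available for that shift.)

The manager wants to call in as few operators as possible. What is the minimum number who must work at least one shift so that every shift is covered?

9 slots to fill and no one can take more than 4, so at least ⌈9/4⌉ = 3 operators are needed.
Shifts {Aug 6, Aug 10, Aug 11} need 5 slots, but among the operators available for them (Gallo, Greco, Wu, and Kahale) any 3 together supply at most 4. So 3 operators are not enough.
Gallo, Greco, Wu, and Kahale alone can cover everything: Aug 5→Gallo, Aug 6→Wu+Kahale, Aug 7→Greco, Aug 8→Gallo, Aug 9→Kahale, Aug 10→Greco+Kahale, Aug 11→Gallo.

4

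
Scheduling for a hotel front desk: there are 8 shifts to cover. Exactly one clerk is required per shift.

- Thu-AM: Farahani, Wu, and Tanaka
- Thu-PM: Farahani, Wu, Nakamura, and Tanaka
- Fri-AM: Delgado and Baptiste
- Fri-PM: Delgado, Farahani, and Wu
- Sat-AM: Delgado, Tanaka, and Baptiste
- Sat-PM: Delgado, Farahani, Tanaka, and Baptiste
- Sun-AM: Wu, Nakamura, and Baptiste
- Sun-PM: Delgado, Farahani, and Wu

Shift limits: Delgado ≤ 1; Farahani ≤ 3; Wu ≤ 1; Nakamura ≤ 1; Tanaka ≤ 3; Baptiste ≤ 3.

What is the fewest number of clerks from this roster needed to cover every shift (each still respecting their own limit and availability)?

8 slots to fill and no one can take more than 3, so at least ⌈8/3⌉ = 3 clerks are needed.
Farahani, Tanaka, and Baptiste alone can cover everything: Thu-AM→Farahani, Thu-PM→Tanaka, Fri-AM→Baptiste, Fri-PM→Farahani, Sat-AM→Tanaka, Sat-PM→Tanaka, Sun-AM→Baptiste, Sun-PM→Farahani.

3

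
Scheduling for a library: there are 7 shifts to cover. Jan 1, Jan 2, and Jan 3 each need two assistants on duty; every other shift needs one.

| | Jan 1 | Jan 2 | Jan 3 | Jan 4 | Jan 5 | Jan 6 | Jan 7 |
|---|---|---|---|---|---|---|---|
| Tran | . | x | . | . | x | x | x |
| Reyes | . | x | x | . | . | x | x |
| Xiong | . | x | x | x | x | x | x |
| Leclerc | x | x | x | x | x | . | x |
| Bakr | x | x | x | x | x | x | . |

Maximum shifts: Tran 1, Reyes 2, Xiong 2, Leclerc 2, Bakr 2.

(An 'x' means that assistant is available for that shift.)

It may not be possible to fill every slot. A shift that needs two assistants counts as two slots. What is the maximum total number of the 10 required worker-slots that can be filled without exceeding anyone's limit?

Total capacity across all assistants is 1+2+2+2+2 = 9, and 10 slots are needed, so at most 9 can be filled.
An assignment achieving 9: Jan 1→Leclerc+Bakr, Jan 2→Bakr, Jan 3→Reyes+Xiong, Jan 4→Xiong, Jan 5→Tran, Jan 6→Reyes, Jan 7→Leclerc.
Loads: Tran 1/1, Reyes 2/2, Xiong 2/2, Leclerc 2/2, Bakr 2/2.

9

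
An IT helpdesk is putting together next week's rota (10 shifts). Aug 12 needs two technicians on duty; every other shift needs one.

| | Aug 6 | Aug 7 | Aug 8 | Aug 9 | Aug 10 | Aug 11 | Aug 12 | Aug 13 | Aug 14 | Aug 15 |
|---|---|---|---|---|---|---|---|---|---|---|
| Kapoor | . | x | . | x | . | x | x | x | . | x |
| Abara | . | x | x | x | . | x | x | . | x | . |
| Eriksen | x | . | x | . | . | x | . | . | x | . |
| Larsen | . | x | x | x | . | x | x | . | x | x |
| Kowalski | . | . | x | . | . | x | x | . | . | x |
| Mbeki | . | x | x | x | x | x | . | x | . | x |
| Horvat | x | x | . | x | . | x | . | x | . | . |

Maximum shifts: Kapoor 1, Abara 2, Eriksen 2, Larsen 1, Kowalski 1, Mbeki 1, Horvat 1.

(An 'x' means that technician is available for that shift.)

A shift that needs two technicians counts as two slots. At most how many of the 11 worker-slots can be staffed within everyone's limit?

9

Total capacity across all technicians is 1+2+2+1+1+1+1 = 9, and 11 slots are needed, so at most 9 can be filled.
An assignment achieving 9: Aug 6→Eriksen, Aug 7→Horvat, Aug 8→Eriksen, Aug 10→Mbeki, Aug 12→Abara+Larsen, Aug 13→Kapoor, Aug 14→Abara, Aug 15→Kowalski.
Loads: Kapoor 1/1, Abara 2/2, Eriksen 2/2, Larsen 1/1, Kowalski 1/1, Mbeki 1/1, Horvat 1/1.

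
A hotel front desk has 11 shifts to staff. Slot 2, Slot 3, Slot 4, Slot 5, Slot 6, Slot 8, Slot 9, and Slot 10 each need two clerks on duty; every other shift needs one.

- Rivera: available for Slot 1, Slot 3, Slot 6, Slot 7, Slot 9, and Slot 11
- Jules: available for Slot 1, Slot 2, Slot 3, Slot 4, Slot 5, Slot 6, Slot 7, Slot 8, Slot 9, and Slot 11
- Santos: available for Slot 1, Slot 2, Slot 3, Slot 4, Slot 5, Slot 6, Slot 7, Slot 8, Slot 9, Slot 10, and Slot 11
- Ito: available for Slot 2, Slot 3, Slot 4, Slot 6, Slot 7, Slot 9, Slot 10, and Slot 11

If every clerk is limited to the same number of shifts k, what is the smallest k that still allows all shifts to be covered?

5

With 4 clerks and 19 worker-slots to fill, someone must work at least ⌈19/4⌉ = 5 shifts, so k ≥ 5.
k = 5 works: Slot 1→Rivera, Slot 2→Jules+Santos, Slot 3→Rivera+Ito, Slot 4→Jules+Santos, Slot 5→Jules+Santos, Slot 6→Rivera+Ito, Slot 7→Rivera, Slot 8→Jules+Santos, Slot 9→Jules+Ito, Slot 10→Santos+Ito, Slot 11→Rivera.
Loads: Rivera 5, Jules 5, Santos 5, Ito 4 — all ≤ 5.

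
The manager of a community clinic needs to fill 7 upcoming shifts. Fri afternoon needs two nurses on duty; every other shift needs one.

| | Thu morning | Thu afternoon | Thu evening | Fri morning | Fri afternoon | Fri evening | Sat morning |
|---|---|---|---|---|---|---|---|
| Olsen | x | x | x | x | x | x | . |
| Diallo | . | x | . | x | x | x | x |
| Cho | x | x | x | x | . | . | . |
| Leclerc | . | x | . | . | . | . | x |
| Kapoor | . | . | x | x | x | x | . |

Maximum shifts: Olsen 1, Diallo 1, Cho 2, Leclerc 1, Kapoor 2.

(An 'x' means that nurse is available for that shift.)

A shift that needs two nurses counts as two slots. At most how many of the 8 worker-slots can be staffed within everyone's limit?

7

Total capacity across all nurses is 1+1+2+1+2 = 7, and 8 slots are needed, so at most 7 can be filled.
An assignment achieving 7: Thu morning→Olsen, Thu afternoon→Leclerc, Thu evening→Cho, Fri morning→Cho, Fri afternoon→Kapoor, Fri evening→Kapoor, Sat morning→Diallo.
Loads: Olsen 1/1, Diallo 1/1, Cho 2/2, Leclerc 1/1, Kapoor 2/2.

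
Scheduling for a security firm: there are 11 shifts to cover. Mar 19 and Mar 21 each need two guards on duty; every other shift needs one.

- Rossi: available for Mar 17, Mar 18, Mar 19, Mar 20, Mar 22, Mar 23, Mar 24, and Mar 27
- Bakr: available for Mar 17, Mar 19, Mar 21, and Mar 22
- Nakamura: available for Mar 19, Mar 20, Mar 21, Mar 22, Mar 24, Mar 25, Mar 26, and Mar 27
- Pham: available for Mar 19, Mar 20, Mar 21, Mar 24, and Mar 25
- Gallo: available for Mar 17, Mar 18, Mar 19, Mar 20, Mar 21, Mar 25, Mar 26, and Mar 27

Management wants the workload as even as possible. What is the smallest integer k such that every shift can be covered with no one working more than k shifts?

3

With 5 guards and 13 worker-slots to fill, someone must work at least ⌈13/5⌉ = 3 shifts, so k ≥ 3.
k = 3 works: Mar 17→Rossi, Mar 18→Rossi, Mar 19→Bakr+Pham, Mar 20→Pham, Mar 21→Bakr+Pham, Mar 22→Bakr, Mar 23→Rossi, Mar 24→Nakamura, Mar 25→Nakamura, Mar 26→Nakamura, Mar 27→Gallo.
Loads: Rossi 3, Bakr 3, Nakamura 3, Pham 3, Gallo 1 — all ≤ 3.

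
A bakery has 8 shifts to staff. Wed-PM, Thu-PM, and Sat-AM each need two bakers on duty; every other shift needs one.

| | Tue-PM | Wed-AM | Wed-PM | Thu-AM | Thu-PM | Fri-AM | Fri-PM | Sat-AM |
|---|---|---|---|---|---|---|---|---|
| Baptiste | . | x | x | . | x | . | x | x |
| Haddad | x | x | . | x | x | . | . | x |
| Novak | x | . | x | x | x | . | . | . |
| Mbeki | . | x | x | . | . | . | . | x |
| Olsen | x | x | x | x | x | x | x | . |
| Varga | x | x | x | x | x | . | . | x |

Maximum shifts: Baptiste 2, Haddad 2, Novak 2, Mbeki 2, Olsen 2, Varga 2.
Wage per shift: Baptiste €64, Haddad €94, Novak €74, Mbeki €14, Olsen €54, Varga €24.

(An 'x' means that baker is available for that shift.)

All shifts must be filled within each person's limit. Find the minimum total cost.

€554

Fri-AM can only be covered by Olsen, so that assignment is forced.
Picking the cheapest available baker for each shift independently would cost €324, but that ignores the shift limits.
An optimal schedule: Tue-PM→Varga, Wed-AM→Mbeki, Wed-PM→Baptiste+Novak, Thu-AM→Varga, Thu-PM→Novak+Haddad, Fri-AM→Olsen, Fri-PM→Olsen, Sat-AM→Mbeki+Baptiste.
Total: 24 + 14 + 64 + 74 + 24 + 74 + 94 + 54 + 54 + 14 + 64 = €554.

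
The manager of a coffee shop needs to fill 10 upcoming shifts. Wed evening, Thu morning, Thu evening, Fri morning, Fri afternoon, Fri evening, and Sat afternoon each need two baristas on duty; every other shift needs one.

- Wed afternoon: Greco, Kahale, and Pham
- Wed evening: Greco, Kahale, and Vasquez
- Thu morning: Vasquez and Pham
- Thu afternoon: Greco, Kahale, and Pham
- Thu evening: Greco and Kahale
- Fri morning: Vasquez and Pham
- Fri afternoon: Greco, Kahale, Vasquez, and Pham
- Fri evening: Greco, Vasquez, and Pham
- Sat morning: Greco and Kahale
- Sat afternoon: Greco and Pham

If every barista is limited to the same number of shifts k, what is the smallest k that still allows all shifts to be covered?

With 4 baristas and 17 worker-slots to fill, someone must work at least ⌈17/4⌉ = 5 shifts, so k ≥ 5.
k = 5 works: Wed afternoon→Greco, Wed evening→Greco+Kahale, Thu morning→Vasquez+Pham, Thu afternoon→Kahale, Thu evening→Greco+Kahale, Fri morning→Vasquez+Pham, Fri afternoon→Kahale+Vasquez, Fri evening→Vasquez+Pham, Sat morning→Greco, Sat afternoon→Greco+Pham.
Loads: Greco 5, Kahale 4, Vasquez 4, Pham 4 — all ≤ 5.

5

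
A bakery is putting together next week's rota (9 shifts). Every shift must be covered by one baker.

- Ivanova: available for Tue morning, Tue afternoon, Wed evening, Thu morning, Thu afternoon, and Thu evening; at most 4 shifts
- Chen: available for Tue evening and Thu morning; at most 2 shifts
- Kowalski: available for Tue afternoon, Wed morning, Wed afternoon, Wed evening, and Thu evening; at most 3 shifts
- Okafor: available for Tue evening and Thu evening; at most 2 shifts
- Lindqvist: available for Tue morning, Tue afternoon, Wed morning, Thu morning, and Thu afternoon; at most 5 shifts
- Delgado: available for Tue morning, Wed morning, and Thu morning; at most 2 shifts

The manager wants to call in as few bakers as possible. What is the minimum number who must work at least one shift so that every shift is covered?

9 slots to fill and no one can take more than 5, so at least ⌈9/5⌉ = 2 bakers are needed.
Shifts {Tue morning, Tue evening, Wed afternoon} need 3 slots, but among the bakers available for them (Ivanova, Chen, Kowalski, Okafor, Lindqvist, and Delgado) any 2 together supply at most 2. So 2 bakers are not enough.
Ivanova, Chen, and Kowalski alone can cover everything: Tue morning→Ivanova, Tue afternoon→Ivanova, Tue evening→Chen, Wed morning→Kowalski, Wed afternoon→Kowalski, Wed evening→Ivanova, Thu morning→Chen, Thu afternoon→Ivanova, Thu evening→Kowalski.

3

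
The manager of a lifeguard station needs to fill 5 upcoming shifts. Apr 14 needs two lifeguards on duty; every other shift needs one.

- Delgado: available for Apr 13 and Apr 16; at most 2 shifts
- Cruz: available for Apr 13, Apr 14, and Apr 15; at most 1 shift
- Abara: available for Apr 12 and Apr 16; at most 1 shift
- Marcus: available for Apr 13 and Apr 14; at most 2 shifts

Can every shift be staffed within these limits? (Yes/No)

Total capacity is 6 and 6 slots are needed, so capacity alone doesn't rule it out.
Shifts {Apr 14, Apr 15} need 3 worker-slots in total, but the lifeguards available for any of those shifts (Cruz and Marcus) can supply at most 2 among them. So no valid schedule exists.

No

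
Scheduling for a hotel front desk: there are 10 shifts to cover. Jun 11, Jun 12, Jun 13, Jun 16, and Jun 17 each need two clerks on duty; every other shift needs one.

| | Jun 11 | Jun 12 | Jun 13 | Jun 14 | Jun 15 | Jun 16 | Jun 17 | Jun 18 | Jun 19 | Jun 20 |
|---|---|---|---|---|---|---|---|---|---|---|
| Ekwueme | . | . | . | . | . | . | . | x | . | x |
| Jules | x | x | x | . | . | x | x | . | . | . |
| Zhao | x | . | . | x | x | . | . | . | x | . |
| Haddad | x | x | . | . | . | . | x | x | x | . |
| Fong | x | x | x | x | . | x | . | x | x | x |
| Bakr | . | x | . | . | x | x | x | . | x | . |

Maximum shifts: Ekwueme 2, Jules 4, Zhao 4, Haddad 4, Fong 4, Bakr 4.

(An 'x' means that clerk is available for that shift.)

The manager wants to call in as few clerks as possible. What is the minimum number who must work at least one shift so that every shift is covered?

4

15 slots to fill and no one can take more than 4, so at least ⌈15/4⌉ = 4 clerks are needed.
Jules, Zhao, Haddad, and Fong alone can cover everything: Jun 11→Zhao+Haddad, Jun 12→Jules+Haddad, Jun 13→Jules+Fong, Jun 14→Zhao, Jun 15→Zhao, Jun 16→Jules+Fong, Jun 17→Jules+Haddad, Jun 18→Haddad, Jun 19→Zhao, Jun 20→Fong.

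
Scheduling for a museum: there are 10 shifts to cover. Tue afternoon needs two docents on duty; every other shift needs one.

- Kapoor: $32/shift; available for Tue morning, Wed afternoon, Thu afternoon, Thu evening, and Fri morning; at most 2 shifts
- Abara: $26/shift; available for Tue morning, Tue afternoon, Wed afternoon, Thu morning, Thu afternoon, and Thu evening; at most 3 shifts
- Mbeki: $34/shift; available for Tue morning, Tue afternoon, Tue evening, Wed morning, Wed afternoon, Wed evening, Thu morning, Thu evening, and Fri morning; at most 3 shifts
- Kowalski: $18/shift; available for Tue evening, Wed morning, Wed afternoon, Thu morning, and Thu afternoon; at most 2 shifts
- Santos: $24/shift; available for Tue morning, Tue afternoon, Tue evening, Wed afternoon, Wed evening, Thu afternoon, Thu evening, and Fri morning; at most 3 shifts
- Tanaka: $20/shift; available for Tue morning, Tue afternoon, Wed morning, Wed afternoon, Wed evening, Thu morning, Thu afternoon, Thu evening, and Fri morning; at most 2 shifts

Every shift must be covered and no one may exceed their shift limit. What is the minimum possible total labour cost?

Picking the cheapest available docent for each shift independently would cost $214, but that ignores the shift limits.
An optimal schedule: Tue morning→Santos, Tue afternoon→Santos+Abara, Tue evening→Kowalski, Wed morning→Kowalski, Wed afternoon→Kapoor, Wed evening→Tanaka, Thu morning→Tanaka, Thu afternoon→Abara, Thu evening→Abara, Fri morning→Santos.
Total: 24 + 24 + 26 + 18 + 18 + 32 + 20 + 20 + 26 + 26 + 24 = $258.

$258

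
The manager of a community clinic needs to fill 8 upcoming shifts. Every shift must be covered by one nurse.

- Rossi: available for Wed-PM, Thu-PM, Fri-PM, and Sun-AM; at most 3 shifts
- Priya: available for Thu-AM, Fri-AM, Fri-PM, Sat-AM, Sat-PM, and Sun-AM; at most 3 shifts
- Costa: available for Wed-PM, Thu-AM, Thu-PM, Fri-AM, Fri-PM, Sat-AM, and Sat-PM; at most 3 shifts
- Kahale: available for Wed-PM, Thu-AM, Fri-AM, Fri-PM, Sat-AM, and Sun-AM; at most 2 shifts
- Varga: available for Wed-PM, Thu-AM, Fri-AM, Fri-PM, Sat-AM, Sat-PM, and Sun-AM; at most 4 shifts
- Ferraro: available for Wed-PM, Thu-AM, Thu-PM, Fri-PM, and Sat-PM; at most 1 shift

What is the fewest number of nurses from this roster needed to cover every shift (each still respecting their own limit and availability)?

3

8 slots to fill and no one can take more than 4, so at least ⌈8/4⌉ = 2 nurses are needed.
Any 2 nurses together have capacity at most 4+3 = 7 < 8 slots, so 2 can never suffice.
Rossi, Priya, and Costa alone can cover everything: Wed-PM→Rossi, Thu-AM→Priya, Thu-PM→Rossi, Fri-AM→Priya, Fri-PM→Costa, Sat-AM→Priya, Sat-PM→Costa, Sun-AM→Rossi.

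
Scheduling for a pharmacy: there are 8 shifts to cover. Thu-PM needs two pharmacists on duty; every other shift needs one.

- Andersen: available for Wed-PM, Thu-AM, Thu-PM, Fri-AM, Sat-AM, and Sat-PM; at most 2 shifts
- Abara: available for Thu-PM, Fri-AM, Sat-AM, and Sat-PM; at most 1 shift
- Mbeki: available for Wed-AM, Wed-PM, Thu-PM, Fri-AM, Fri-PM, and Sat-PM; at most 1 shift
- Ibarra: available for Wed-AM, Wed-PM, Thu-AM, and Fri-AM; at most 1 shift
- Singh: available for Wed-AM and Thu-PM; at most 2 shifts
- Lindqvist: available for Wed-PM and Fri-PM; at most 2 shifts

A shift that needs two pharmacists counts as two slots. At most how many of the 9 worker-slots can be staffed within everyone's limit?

Total capacity across all pharmacists is 2+1+1+1+2+2 = 9, and 9 slots are needed, so at most 9 can be filled.
An assignment achieving 9: Wed-AM→Singh, Wed-PM→Lindqvist, Thu-AM→Andersen, Thu-PM→Mbeki+Singh, Fri-AM→Ibarra, Fri-PM→Lindqvist, Sat-AM→Andersen, Sat-PM→Abara.
Loads: Andersen 2/2, Abara 1/1, Mbeki 1/1, Ibarra 1/1, Singh 2/2, Lindqvist 2/2.

9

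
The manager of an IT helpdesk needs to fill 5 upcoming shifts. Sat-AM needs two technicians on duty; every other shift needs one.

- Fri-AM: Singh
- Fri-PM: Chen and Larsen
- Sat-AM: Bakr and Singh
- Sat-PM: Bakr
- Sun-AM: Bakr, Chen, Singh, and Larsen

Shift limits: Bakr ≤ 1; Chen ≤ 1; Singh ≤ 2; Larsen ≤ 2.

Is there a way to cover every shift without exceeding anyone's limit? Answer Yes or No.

No

Total capacity is 6 and 6 slots are needed, so capacity alone doesn't rule it out.
Shifts {Sat-AM, Sat-PM} need 3 worker-slots in total, but the technicians available for any of those shifts (Bakr and Singh) can supply at most 2 among them. So no valid schedule exists.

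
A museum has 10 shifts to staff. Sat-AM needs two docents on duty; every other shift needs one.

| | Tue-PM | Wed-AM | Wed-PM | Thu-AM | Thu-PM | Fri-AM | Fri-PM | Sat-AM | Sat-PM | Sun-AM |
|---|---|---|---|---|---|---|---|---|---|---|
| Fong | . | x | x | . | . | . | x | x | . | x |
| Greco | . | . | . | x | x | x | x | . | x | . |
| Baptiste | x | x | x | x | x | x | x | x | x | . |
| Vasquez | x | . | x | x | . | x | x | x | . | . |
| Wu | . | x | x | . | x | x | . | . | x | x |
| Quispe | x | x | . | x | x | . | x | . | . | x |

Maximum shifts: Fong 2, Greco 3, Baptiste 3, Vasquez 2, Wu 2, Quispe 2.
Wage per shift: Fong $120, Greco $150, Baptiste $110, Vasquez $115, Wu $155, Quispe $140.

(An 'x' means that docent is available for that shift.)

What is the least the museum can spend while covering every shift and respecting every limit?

Picking the cheapest available docent for each shift independently would cost $1225, but that ignores the shift limits.
An optimal schedule: Tue-PM→Baptiste, Wed-AM→Fong, Wed-PM→Vasquez, Thu-AM→Quispe, Thu-PM→Quispe, Fri-AM→Greco, Fri-PM→Greco, Sat-AM→Baptiste+Vasquez, Sat-PM→Baptiste, Sun-AM→Fong.
Total: 110 + 120 + 115 + 140 + 140 + 150 + 150 + 110 + 115 + 110 + 120 = $1380.

$1380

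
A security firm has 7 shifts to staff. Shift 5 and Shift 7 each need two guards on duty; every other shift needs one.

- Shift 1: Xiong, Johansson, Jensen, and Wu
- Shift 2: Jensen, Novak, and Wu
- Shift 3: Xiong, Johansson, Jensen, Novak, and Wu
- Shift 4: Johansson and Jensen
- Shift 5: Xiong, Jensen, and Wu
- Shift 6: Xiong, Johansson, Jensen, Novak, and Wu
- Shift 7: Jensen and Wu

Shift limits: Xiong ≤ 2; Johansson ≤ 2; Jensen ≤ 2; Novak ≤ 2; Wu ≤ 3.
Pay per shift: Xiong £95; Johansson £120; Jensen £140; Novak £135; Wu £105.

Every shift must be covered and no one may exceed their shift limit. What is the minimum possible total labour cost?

£1020

Shift 7 can only be covered by Jensen and Wu, so that assignment is forced.
Picking the cheapest available guard for each shift independently would cost £955, but that ignores the shift limits.
An optimal schedule: Shift 1→Xiong, Shift 2→Wu, Shift 3→Johansson, Shift 4→Johansson, Shift 5→Xiong+Wu, Shift 6→Novak, Shift 7→Wu+Jensen.
Total: 95 + 105 + 120 + 120 + 95 + 105 + 135 + 105 + 140 = £1020.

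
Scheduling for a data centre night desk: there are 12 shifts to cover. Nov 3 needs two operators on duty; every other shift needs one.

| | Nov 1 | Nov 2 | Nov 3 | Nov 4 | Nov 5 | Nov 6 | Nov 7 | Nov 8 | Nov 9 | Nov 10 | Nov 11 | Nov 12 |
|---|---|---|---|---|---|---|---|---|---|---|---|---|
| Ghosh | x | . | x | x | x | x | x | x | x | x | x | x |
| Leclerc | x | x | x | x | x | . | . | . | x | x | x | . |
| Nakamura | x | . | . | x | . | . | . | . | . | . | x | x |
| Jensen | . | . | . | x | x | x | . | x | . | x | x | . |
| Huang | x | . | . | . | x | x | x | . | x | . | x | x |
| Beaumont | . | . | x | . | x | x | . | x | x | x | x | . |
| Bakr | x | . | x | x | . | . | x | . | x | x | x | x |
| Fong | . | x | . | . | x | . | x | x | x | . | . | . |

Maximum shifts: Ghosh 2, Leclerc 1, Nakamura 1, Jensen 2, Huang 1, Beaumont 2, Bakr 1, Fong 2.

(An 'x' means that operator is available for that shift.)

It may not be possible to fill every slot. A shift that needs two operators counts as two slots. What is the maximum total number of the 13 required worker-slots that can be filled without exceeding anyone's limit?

Total capacity across all operators is 2+1+1+2+1+2+1+2 = 12, and 13 slots are needed, so at most 12 can be filled.
An assignment achieving 12: Nov 1→Bakr, Nov 2→Leclerc, Nov 3→Ghosh+Beaumont, Nov 4→Jensen, Nov 5→Fong, Nov 6→Ghosh, Nov 7→Huang, Nov 8→Jensen, Nov 9→Fong, Nov 10→Beaumont, Nov 12→Nakamura.
Loads: Ghosh 2/2, Leclerc 1/1, Nakamura 1/1, Jensen 2/2, Huang 1/1, Beaumont 2/2, Bakr 1/1, Fong 2/2.

12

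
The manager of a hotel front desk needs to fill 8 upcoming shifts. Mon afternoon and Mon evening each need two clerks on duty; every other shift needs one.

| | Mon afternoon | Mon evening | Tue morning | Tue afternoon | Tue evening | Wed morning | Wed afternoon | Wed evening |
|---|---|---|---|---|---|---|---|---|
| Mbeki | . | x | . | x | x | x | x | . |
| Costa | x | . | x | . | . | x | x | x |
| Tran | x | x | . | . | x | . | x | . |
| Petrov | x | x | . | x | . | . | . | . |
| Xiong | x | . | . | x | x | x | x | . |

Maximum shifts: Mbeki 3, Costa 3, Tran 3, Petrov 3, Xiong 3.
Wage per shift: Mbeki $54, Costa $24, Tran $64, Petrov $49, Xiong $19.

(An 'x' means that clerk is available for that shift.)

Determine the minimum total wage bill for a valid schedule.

$330

Tue morning can only be covered by Costa, so that assignment is forced.
Wed evening can only be covered by Costa, so that assignment is forced.
Picking the cheapest available clerk for each shift independently would cost $270, but that ignores the shift limits.
An optimal schedule: Mon afternoon→Costa+Petrov, Mon evening→Petrov+Mbeki, Tue morning→Costa, Tue afternoon→Petrov, Tue evening→Xiong, Wed morning→Xiong, Wed afternoon→Xiong, Wed evening→Costa.
Total: 24 + 49 + 49 + 54 + 24 + 49 + 19 + 19 + 19 + 24 = $330.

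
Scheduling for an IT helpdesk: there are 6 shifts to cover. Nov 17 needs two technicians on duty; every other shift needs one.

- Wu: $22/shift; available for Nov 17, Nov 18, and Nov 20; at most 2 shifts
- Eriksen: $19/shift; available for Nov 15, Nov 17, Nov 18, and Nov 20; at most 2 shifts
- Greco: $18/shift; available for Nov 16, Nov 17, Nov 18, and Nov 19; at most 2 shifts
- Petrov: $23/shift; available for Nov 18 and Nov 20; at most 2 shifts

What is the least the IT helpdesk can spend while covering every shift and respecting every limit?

Nov 15 can only be covered by Eriksen, so that assignment is forced.
Nov 16 can only be covered by Greco, so that assignment is forced.
Nov 19 can only be covered by Greco, so that assignment is forced.
Picking the cheapest available technician for each shift independently would cost $129, but that ignores the shift limits.
An optimal schedule: Nov 15→Eriksen, Nov 16→Greco, Nov 17→Wu+Eriksen, Nov 18→Petrov, Nov 19→Greco, Nov 20→Wu.
Total: 19 + 18 + 22 + 19 + 23 + 18 + 22 = $141.

$141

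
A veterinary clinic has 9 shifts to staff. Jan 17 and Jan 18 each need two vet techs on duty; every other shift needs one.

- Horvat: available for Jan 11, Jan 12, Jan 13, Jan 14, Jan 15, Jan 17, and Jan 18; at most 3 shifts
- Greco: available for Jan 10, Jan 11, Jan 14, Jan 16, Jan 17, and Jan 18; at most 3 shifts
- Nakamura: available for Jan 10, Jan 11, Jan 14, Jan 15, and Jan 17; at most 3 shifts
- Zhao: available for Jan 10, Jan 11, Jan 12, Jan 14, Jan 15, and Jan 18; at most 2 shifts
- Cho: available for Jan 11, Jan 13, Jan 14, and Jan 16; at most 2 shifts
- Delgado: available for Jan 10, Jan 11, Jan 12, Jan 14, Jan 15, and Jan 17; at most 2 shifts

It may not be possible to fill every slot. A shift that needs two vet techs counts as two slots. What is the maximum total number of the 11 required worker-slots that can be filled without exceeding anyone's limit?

11

Total capacity across all vet techs is 3+3+3+2+2+2 = 15, and 11 slots are needed, so at most 11 can be filled.
An assignment achieving 11: Jan 10→Greco, Jan 11→Nakamura, Jan 12→Horvat, Jan 13→Horvat, Jan 14→Zhao, Jan 15→Nakamura, Jan 16→Greco, Jan 17→Nakamura+Delgado, Jan 18→Horvat+Greco.
Loads: Horvat 3/3, Greco 3/3, Nakamura 3/3, Zhao 1/2, Cho 0/2, Delgado 1/2.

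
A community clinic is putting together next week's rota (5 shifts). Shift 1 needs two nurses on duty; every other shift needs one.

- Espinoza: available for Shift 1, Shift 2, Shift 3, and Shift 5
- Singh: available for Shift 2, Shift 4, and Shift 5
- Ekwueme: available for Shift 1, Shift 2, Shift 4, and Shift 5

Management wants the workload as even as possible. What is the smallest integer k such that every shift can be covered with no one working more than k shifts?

2

With 3 nurses and 6 worker-slots to fill, someone must work at least ⌈6/3⌉ = 2 shifts, so k ≥ 2.
k = 2 works: Shift 1→Espinoza+Ekwueme, Shift 2→Singh, Shift 3→Espinoza, Shift 4→Singh, Shift 5→Ekwueme.
Loads: Espinoza 2, Singh 2, Ekwueme 2 — all ≤ 2.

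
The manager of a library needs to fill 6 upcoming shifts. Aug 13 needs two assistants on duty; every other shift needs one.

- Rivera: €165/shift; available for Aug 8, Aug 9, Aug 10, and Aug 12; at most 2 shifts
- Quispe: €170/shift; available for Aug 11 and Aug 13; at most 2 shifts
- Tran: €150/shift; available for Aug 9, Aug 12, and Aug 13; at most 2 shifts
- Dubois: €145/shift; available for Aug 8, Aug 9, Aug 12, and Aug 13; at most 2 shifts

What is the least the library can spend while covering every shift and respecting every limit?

€1090

Aug 10 can only be covered by Rivera, so that assignment is forced.
Aug 11 can only be covered by Quispe, so that assignment is forced.
Picking the cheapest available assistant for each shift independently would cost €1065, but that ignores the shift limits.
An optimal schedule: Aug 8→Dubois, Aug 9→Tran, Aug 10→Rivera, Aug 11→Quispe, Aug 12→Rivera, Aug 13→Dubois+Tran.
Total: 145 + 150 + 165 + 170 + 165 + 145 + 150 = €1090.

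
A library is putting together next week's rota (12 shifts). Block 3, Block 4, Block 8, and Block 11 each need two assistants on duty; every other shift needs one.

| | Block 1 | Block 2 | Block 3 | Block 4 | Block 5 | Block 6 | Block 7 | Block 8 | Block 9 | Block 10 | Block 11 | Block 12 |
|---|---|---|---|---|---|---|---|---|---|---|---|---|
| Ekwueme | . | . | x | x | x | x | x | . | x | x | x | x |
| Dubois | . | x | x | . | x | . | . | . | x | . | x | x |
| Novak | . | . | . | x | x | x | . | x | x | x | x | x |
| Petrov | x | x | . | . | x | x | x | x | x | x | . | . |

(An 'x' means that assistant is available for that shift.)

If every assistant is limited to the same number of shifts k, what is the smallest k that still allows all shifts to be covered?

4

With 4 assistants and 16 worker-slots to fill, someone must work at least ⌈16/4⌉ = 4 shifts, so k ≥ 4.
k = 4 works: Block 1→Petrov, Block 2→Dubois, Block 3→Ekwueme+Dubois, Block 4→Ekwueme+Novak, Block 5→Petrov, Block 6→Ekwueme, Block 7→Ekwueme, Block 8→Novak+Petrov, Block 9→Petrov, Block 10→Novak, Block 11→Dubois+Novak, Block 12→Dubois.
Loads: Ekwueme 4, Dubois 4, Novak 4, Petrov 4 — all ≤ 4.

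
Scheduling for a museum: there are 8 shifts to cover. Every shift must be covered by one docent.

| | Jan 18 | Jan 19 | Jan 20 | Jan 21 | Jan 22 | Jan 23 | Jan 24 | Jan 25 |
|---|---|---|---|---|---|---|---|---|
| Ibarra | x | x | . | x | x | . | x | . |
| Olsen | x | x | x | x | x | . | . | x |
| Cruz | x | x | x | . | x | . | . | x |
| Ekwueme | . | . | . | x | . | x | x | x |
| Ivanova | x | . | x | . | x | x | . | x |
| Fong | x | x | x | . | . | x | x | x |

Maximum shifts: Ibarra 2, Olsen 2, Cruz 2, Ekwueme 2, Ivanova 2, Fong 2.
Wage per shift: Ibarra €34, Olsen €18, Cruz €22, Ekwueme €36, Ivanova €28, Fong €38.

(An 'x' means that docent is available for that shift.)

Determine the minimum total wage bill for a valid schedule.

Picking the cheapest available docent for each shift independently would cost €170, but that ignores the shift limits.
An optimal schedule: Jan 18→Ibarra, Jan 19→Olsen, Jan 20→Cruz, Jan 21→Olsen, Jan 22→Cruz, Jan 23→Ivanova, Jan 24→Ibarra, Jan 25→Ivanova.
Total: 34 + 18 + 22 + 18 + 22 + 28 + 34 + 28 = €204.

€204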